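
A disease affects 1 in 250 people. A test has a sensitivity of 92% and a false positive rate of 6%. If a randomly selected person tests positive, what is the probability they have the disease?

Let D = the rare event, + = positive/flagged.
P(D) = 1/250
P(+|D) = 92/100 = 23/25
P(+|D') = 6/100 = 3/50
P(+) = P(+|D)P(D) + P(+|D')P(D')
     = \frac{23}{25} × \frac{1}{250} + \frac{3}{50} × \frac{249}{250}
     = \frac{793}{12500}
P(D|+) = P(+|D)P(D)/P(+) = \frac{46}{793}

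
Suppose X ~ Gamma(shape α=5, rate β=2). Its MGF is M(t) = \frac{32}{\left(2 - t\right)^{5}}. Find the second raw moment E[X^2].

To find E[X^2], compute M^(2)(0):
M^(1)(t) = \frac{160}{\left(2 - t\right)^{6}}
M^(2)(t) = \frac{960}{\left(2 - t\right)^{7}}
M^(2)(0) = \frac{15}{2}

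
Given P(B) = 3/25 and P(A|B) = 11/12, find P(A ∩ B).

By definition, P(A|B) = P(A ∩ B) / P(B)
So P(A ∩ B) = P(A|B) × P(B)
= 11/12 × 3/25
= 11/100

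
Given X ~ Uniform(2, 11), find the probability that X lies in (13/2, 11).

P(13/2 < X < 11) = ∫_{13/2}^{11} f(x) dx
where f(x) = \frac{1}{9}
= \frac{1}{2}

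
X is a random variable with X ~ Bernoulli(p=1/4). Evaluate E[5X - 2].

For X ~ Bernoulli(p=1/4):
E[X] = \frac{1}{4}
E[5X - 2] = 5 × E[X] - 2 = - \frac{3}{4}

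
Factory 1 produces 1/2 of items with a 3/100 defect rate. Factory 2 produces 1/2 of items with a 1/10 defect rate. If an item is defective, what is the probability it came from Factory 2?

Using Bayes' theorem:
P(F1) = 1/2, P(D|F1) = 3/100
P(F2) = 1/2, P(D|F2) = 1/10
P(D) = P(D|F1)P(F1) + P(D|F2)P(F2)
     = \frac{13}{200}
P(F2|D) = P(D|F2)P(F2) / P(D)
= \frac{10}{13}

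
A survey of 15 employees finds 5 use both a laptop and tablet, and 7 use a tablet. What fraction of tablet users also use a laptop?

P(A ∩ B) = 5/15 = 1/3
P(B) = 7/15
P(A|B) = P(A ∩ B) / P(B) = (1/3) / (7/15) = 5/7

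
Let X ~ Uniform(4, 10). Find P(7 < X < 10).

P(7 < X < 10) = ∫_{7}^{10} f(x) dx
where f(x) = \frac{1}{6}
= \frac{1}{2}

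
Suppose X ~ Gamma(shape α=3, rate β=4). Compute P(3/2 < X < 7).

P(3/2 < X < 7) = ∫_{3/2}^{7} f(x) dx
where f(x) = 32 x^{2} e^{- 4 x}
= \frac{-421 + 25 e^{22}}{e^{28}}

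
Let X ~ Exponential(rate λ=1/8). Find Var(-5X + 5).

For X ~ Exponential(rate λ=1/8):
Var(X) = 64
Var(-5X + 5) = (-5)² × Var(X) = 25 × 64 = 1600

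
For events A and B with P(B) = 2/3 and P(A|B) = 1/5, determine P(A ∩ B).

By definition, P(A|B) = P(A ∩ B) / P(B)
So P(A ∩ B) = P(A|B) × P(B)
= 1/5 × 2/3
= 2/15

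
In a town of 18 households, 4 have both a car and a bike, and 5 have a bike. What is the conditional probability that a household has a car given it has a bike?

P(A ∩ B) = 4/18 = 2/9
P(B) = 5/18
P(A|B) = P(A ∩ B) / P(B) = (2/9) / (5/18) = 4/5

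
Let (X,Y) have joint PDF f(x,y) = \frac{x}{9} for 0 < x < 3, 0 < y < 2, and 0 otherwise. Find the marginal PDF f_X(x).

f_X(x) = ∫_0^2 f(x,y) dy
= ∫_0^2 \frac{x}{9} dy
= \frac{2 x}{9} for 0 < x < 3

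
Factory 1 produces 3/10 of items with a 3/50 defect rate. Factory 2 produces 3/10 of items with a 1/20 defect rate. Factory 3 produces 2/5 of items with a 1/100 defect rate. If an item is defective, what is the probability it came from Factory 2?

Using Bayes' theorem:
P(F1) = 3/10, P(D|F1) = 3/50
P(F2) = 3/10, P(D|F2) = 1/20
P(F3) = 2/5, P(D|F3) = 1/100
P(D) = P(D|F1)P(F1) + P(D|F2)P(F2) + P(D|F3)P(F3)
     = \frac{37}{1000}
P(F2|D) = P(D|F2)P(F2) / P(D)
= \frac{15}{37}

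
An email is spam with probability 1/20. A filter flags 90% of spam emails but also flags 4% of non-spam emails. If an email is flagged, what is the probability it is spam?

Let D = the rare event, + = positive/flagged.
P(D) = 1/20
P(+|D) = 90/100 = 9/10
P(+|D') = 4/100 = 1/25
P(+) = P(+|D)P(D) + P(+|D')P(D')
     = \frac{9}{10} × \frac{1}{20} + \frac{1}{25} × \frac{19}{20}
     = \frac{83}{1000}
P(D|+) = P(+|D)P(D)/P(+) = \frac{45}{83}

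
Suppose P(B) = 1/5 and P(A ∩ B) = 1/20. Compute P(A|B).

P(A|B) = P(A ∩ B) / P(B)
= (1/20) / (1/5)
= 1/4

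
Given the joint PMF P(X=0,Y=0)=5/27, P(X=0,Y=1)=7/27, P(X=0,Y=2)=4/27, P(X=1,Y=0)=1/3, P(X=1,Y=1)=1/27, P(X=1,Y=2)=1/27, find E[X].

First find marginal of X:
P(X=0) = 16/27
P(X=1) = 11/27
E[X] = 0 × 16/27 + 1 × 11/27 = 11/27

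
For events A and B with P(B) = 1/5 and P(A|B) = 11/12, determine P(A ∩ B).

By definition, P(A|B) = P(A ∩ B) / P(B)
So P(A ∩ B) = P(A|B) × P(B)
= 11/12 × 1/5
= 11/60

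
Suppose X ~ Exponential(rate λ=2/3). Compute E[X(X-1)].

E[X(X-1)] = E[X² - X] = E[X²] - E[X]
E[X] = \frac{3}{2}
E[X²] = Var(X) + (E[X])² = \frac{9}{4} + (\frac{3}{2})² = \frac{9}{2}
E[X(X-1)] = \frac{9}{2} - \frac{3}{2} = 3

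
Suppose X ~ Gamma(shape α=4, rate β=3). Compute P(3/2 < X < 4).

P(3/2 < X < 4) = ∫_{3/2}^{4} f(x) dx
where f(x) = \frac{27 x^{3} e^{- 3 x}}{2}
= - \frac{373}{e^{12}} + \frac{493}{16 e^{\frac{9}{2}}}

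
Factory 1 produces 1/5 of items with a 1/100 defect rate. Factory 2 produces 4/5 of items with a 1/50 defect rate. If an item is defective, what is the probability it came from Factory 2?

Using Bayes' theorem:
P(F1) = 1/5, P(D|F1) = 1/100
P(F2) = 4/5, P(D|F2) = 1/50
P(D) = P(D|F1)P(F1) + P(D|F2)P(F2)
     = \frac{9}{500}
P(F2|D) = P(D|F2)P(F2) / P(D)
= \frac{8}{9}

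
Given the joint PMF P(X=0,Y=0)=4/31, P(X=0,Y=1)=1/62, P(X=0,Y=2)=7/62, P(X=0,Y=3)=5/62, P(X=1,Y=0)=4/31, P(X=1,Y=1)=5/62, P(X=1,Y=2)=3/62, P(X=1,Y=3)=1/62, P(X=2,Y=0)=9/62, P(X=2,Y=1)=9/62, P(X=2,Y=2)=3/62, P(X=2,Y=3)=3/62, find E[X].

First find marginal of X:
P(X=0) = 21/62
P(X=1) = 17/62
P(X=2) = 12/31
E[X] = 0 × 21/62 + 1 × 17/62 + 2 × 12/31 = 65/62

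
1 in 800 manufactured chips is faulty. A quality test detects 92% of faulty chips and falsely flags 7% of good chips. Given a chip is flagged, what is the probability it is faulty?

Let D = the rare event, + = positive/flagged.
P(D) = 1/800
P(+|D) = 92/100 = 23/25
P(+|D') = 7/100
P(+) = P(+|D)P(D) + P(+|D')P(D')
     = \frac{23}{25} × \frac{1}{800} + \frac{7}{100} × \frac{799}{800}
     = \frac{1137}{16000}
P(D|+) = P(+|D)P(D)/P(+) = \frac{92}{5685}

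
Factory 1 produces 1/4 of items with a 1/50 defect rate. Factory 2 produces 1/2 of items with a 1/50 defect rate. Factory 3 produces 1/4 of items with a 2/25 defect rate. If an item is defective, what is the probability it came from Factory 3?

Using Bayes' theorem:
P(F1) = 1/4, P(D|F1) = 1/50
P(F2) = 1/2, P(D|F2) = 1/50
P(F3) = 1/4, P(D|F3) = 2/25
P(D) = P(D|F1)P(F1) + P(D|F2)P(F2) + P(D|F3)P(F3)
     = \frac{7}{200}
P(F3|D) = P(D|F3)P(F3) / P(D)
= \frac{4}{7}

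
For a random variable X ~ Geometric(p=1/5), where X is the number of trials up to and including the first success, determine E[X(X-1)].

E[X(X-1)] = E[X² - X] = E[X²] - E[X]
E[X] = 5
E[X²] = Var(X) + (E[X])² = 20 + (5)² = 45
E[X(X-1)] = 45 - 5 = 40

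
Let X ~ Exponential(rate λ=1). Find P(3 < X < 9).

P(3 < X < 9) = ∫_{3}^{9} f(x) dx
where f(x) = e^{- x}
= - \frac{1 - e^{6}}{e^{9}}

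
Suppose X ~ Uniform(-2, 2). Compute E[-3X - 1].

For X ~ Uniform(-2, 2):
E[X] = 0
E[-3X - 1] = -3 × E[X] - 1 = -1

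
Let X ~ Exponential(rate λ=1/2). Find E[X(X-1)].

E[X(X-1)] = E[X² - X] = E[X²] - E[X]
E[X] = 2
E[X²] = Var(X) + (E[X])² = 4 + (2)² = 8
E[X(X-1)] = 8 - 2 = 6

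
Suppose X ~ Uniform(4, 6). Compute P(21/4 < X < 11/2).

P(21/4 < X < 11/2) = ∫_{21/4}^{11/2} f(x) dx
where f(x) = \frac{1}{2}
= \frac{1}{8}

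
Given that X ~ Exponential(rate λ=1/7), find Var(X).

For X ~ Exponential(rate λ=1/7):
Var(X) = 49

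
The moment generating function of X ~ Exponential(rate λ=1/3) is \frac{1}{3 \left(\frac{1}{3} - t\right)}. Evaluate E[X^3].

To find E[X^3], compute M^(3)(0):
M^(1)(t) = \frac{1}{3 \left(\frac{1}{3} - t\right)^{2}}
M^(2)(t) = \frac{2}{3 \left(\frac{1}{3} - t\right)^{3}}
M^(3)(t) = \frac{2}{\left(\frac{1}{3} - t\right)^{4}}
M^(3)(0) = 162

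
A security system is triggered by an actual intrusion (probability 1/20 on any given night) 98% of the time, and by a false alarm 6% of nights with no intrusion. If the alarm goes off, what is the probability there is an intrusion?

Let D = the rare event, + = positive/flagged.
P(D) = 1/20
P(+|D) = 98/100 = 49/50
P(+|D') = 6/100 = 3/50
P(+) = P(+|D)P(D) + P(+|D')P(D')
     = \frac{49}{50} × \frac{1}{20} + \frac{3}{50} × \frac{19}{20}
     = \frac{53}{500}
P(D|+) = P(+|D)P(D)/P(+) = \frac{49}{106}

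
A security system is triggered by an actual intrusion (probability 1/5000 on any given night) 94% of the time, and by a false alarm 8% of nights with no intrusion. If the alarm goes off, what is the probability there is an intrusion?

Let D = the rare event, + = positive/flagged.
P(D) = 1/5000
P(+|D) = 94/100 = 47/50
P(+|D') = 8/100 = 2/25
P(+) = P(+|D)P(D) + P(+|D')P(D')
     = \frac{47}{50} × \frac{1}{5000} + \frac{2}{25} × \frac{4999}{5000}
     = \frac{20043}{250000}
P(D|+) = P(+|D)P(D)/P(+) = \frac{47}{20043}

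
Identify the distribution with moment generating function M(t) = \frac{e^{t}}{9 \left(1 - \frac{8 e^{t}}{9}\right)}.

The MGF M(t) = \frac{e^{t}}{9 \left(1 - \frac{8 e^{t}}{9}\right)} is the standard form for the Geometric distribution.
Comparing with the known MGF formula identifies: Geometric(p=1/9), X = trial number of first success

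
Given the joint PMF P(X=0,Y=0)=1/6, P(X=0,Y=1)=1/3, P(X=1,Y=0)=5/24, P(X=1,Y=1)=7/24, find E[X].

First find marginal of X:
P(X=0) = 1/2
P(X=1) = 1/2
E[X] = 0 × 1/2 + 1 × 1/2 = 1/2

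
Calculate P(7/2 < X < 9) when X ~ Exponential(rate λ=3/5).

P(7/2 < X < 9) = ∫_{7/2}^{9} f(x) dx
where f(x) = \frac{3 e^{- \frac{3 x}{5}}}{5}
= - \frac{1}{e^{\frac{27}{5}}} + e^{- \frac{21}{10}}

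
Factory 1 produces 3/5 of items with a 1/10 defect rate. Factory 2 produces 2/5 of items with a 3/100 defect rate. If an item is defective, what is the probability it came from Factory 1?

Using Bayes' theorem:
P(F1) = 3/5, P(D|F1) = 1/10
P(F2) = 2/5, P(D|F2) = 3/100
P(D) = P(D|F1)P(F1) + P(D|F2)P(F2)
     = \frac{9}{125}
P(F1|D) = P(D|F1)P(F1) / P(D)
= \frac{5}{6}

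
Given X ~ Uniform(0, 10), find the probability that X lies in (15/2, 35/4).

P(15/2 < X < 35/4) = ∫_{15/2}^{35/4} f(x) dx
where f(x) = \frac{1}{10}
= \frac{1}{8}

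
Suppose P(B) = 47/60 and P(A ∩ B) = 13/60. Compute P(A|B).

P(A|B) = P(A ∩ B) / P(B)
= (13/60) / (47/60)
= 13/47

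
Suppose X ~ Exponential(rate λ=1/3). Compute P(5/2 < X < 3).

P(5/2 < X < 3) = ∫_{5/2}^{3} f(x) dx
where f(x) = \frac{e^{- \frac{x}{3}}}{3}
= - \frac{1}{e} + e^{- \frac{5}{6}}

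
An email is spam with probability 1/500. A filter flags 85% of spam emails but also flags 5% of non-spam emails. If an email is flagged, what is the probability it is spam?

Let D = the rare event, + = positive/flagged.
P(D) = 1/500
P(+|D) = 85/100 = 17/20
P(+|D') = 5/100 = 1/20
P(+) = P(+|D)P(D) + P(+|D')P(D')
     = \frac{17}{20} × \frac{1}{500} + \frac{1}{20} × \frac{499}{500}
     = \frac{129}{2500}
P(D|+) = P(+|D)P(D)/P(+) = \frac{17}{516}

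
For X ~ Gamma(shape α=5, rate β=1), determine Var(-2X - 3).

For X ~ Gamma(shape α=5, rate β=1):
Var(X) = 5
Var(-2X - 3) = (-2)² × Var(X) = 4 × 5 = 20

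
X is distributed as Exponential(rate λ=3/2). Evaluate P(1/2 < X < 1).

P(1/2 < X < 1) = ∫_{1/2}^{1} f(x) dx
where f(x) = \frac{3 e^{- \frac{3 x}{2}}}{2}
= - \frac{1}{e^{\frac{3}{2}}} + e^{- \frac{3}{4}}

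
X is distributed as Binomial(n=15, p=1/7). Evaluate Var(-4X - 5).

For X ~ Binomial(n=15, p=1/7):
Var(X) = \frac{90}{49}
Var(-4X - 5) = (-4)² × Var(X) = 16 × \frac{90}{49} = \frac{1440}{49}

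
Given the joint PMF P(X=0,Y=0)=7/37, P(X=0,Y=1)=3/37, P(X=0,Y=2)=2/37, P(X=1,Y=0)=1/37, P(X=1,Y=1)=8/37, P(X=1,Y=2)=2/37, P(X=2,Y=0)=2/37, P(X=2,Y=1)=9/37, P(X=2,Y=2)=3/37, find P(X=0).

P(X=0) = P(X=0,Y=0) + P(X=0,Y=1) + P(X=0,Y=2)
= 7/37 + 3/37 + 2/37
= 12/37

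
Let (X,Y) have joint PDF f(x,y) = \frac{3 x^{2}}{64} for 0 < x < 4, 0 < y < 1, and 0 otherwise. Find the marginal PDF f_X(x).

f_X(x) = ∫_0^1 f(x,y) dy
= ∫_0^1 \frac{3 x^{2}}{64} dy
= \frac{3 x^{2}}{64} for 0 < x < 4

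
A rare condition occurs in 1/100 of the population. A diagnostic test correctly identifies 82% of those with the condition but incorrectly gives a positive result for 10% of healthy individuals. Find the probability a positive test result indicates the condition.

Let D = the rare event, + = positive/flagged.
P(D) = 1/100
P(+|D) = 82/100 = 41/50
P(+|D') = 10/100 = 1/10
P(+) = P(+|D)P(D) + P(+|D')P(D')
     = \frac{41}{50} × \frac{1}{100} + \frac{1}{10} × \frac{99}{100}
     = \frac{67}{625}
P(D|+) = P(+|D)P(D)/P(+) = \frac{41}{536}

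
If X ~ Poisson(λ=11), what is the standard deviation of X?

For X ~ Poisson(λ=11):
Var(X) = 11
SD(X) = √(Var(X)) = √(11) = \sqrt{11}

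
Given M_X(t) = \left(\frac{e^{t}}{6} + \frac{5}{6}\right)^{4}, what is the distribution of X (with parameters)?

The MGF M(t) = \left(\frac{e^{t}}{6} + \frac{5}{6}\right)^{4} is the standard form for the Binomial distribution.
Comparing with the known MGF formula identifies: Binomial(n=4, p=1/6)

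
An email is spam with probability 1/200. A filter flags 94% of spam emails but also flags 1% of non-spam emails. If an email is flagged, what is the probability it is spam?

Let D = the rare event, + = positive/flagged.
P(D) = 1/200
P(+|D) = 94/100 = 47/50
P(+|D') = 1/100
P(+) = P(+|D)P(D) + P(+|D')P(D')
     = \frac{47}{50} × \frac{1}{200} + \frac{1}{100} × \frac{199}{200}
     = \frac{293}{20000}
P(D|+) = P(+|D)P(D)/P(+) = \frac{94}{293}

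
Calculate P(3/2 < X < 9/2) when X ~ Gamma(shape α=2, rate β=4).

P(3/2 < X < 9/2) = ∫_{3/2}^{9/2} f(x) dx
where f(x) = 16 x e^{- 4 x}
= \frac{-19 + 7 e^{12}}{e^{18}}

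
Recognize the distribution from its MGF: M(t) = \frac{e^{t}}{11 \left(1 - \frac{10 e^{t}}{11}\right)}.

The MGF M(t) = \frac{e^{t}}{11 \left(1 - \frac{10 e^{t}}{11}\right)} is the standard form for the Geometric distribution.
Comparing with the known MGF formula identifies: Geometric(p=1/11), X = trial number of first success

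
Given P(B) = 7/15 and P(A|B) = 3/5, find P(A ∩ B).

By definition, P(A|B) = P(A ∩ B) / P(B)
So P(A ∩ B) = P(A|B) × P(B)
= 3/5 × 7/15
= 7/25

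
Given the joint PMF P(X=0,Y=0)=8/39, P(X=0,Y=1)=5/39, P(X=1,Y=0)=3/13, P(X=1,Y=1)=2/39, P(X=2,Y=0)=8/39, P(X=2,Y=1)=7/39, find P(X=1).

P(X=1) = P(X=1,Y=0) + P(X=1,Y=1)
= 3/13 + 2/39
= 11/39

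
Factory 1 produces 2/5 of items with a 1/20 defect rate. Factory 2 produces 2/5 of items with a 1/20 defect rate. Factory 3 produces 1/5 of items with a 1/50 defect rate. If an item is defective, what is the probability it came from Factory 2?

Using Bayes' theorem:
P(F1) = 2/5, P(D|F1) = 1/20
P(F2) = 2/5, P(D|F2) = 1/20
P(F3) = 1/5, P(D|F3) = 1/50
P(D) = P(D|F1)P(F1) + P(D|F2)P(F2) + P(D|F3)P(F3)
     = \frac{11}{250}
P(F2|D) = P(D|F2)P(F2) / P(D)
= \frac{5}{11}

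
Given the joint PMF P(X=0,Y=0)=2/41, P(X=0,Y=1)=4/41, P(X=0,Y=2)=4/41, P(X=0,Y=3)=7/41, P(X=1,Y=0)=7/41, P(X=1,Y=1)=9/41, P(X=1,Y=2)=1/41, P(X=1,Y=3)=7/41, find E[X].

First find marginal of X:
P(X=0) = 17/41
P(X=1) = 24/41
E[X] = 0 × 17/41 + 1 × 24/41 = 24/41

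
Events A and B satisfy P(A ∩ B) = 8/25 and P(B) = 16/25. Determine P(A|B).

P(A|B) = P(A ∩ B) / P(B)
= (8/25) / (16/25)
= 1/2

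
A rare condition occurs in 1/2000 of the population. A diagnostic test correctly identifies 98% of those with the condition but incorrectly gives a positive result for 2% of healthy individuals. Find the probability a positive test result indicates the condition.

Let D = the rare event, + = positive/flagged.
P(D) = 1/2000
P(+|D) = 98/100 = 49/50
P(+|D') = 2/100 = 1/50
P(+) = P(+|D)P(D) + P(+|D')P(D')
     = \frac{49}{50} × \frac{1}{2000} + \frac{1}{50} × \frac{1999}{2000}
     = \frac{64}{3125}
P(D|+) = P(+|D)P(D)/P(+) = \frac{49}{2048}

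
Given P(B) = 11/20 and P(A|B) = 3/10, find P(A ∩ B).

By definition, P(A|B) = P(A ∩ B) / P(B)
So P(A ∩ B) = P(A|B) × P(B)
= 3/10 × 11/20
= 33/200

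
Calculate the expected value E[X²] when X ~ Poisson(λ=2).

Using the identity E[X²] = Var(X) + (E[X])²:
E[X] = 2
Var(X) = 2
E[X²] = 2 + (2)²
= 6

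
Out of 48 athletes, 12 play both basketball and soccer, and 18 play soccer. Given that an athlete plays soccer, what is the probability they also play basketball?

P(A ∩ B) = 12/48 = 1/4
P(B) = 18/48 = 3/8
P(A|B) = P(A ∩ B) / P(B) = (1/4) / (3/8) = 2/3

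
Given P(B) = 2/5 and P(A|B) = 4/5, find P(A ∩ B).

By definition, P(A|B) = P(A ∩ B) / P(B)
So P(A ∩ B) = P(A|B) × P(B)
= 4/5 × 2/5
= 8/25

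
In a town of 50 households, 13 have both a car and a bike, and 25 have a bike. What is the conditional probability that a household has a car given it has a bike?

P(A ∩ B) = 13/50
P(B) = 25/50 = 1/2
P(A|B) = P(A ∩ B) / P(B) = (13/50) / (1/2) = 13/25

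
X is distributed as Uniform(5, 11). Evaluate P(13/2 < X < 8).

P(13/2 < X < 8) = ∫_{13/2}^{8} f(x) dx
where f(x) = \frac{1}{6}
= \frac{1}{4}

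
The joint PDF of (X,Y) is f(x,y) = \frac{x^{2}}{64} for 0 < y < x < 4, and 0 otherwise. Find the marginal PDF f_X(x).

f_X(x) = ∫_0^x \frac{x^{2}}{64} dy = \frac{x^{3}}{64}
for 0 < x < 4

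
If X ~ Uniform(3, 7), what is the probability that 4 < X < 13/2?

P(4 < X < 13/2) = ∫_{4}^{13/2} f(x) dx
where f(x) = \frac{1}{4}
= \frac{5}{8}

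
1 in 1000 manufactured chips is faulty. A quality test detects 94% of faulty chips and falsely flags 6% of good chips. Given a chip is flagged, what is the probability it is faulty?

Let D = the rare event, + = positive/flagged.
P(D) = 1/1000
P(+|D) = 94/100 = 47/50
P(+|D') = 6/100 = 3/50
P(+) = P(+|D)P(D) + P(+|D')P(D')
     = \frac{47}{50} × \frac{1}{1000} + \frac{3}{50} × \frac{999}{1000}
     = \frac{761}{12500}
P(D|+) = P(+|D)P(D)/P(+) = \frac{47}{3044}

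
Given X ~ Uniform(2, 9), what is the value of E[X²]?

Using the identity E[X²] = Var(X) + (E[X])²:
E[X] = \frac{11}{2}
Var(X) = \frac{49}{12}
E[X²] = \frac{49}{12} + (\frac{11}{2})²
= \frac{103}{3}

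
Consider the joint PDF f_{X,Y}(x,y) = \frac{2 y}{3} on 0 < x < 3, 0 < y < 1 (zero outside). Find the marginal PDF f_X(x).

f_X(x) = ∫_0^1 f(x,y) dy
= ∫_0^1 \frac{2 y}{3} dy
= \frac{1}{3} for 0 < x < 3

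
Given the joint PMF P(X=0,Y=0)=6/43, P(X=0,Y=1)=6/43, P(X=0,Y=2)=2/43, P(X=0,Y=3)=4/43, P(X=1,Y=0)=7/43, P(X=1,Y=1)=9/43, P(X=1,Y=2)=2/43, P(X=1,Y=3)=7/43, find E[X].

First find marginal of X:
P(X=0) = 18/43
P(X=1) = 25/43
E[X] = 0 × 18/43 + 1 × 25/43 = 25/43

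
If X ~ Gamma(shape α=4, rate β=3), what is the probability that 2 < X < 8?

P(2 < X < 8) = ∫_{2}^{8} f(x) dx
where f(x) = \frac{27 x^{3} e^{- 3 x}}{2}
= \frac{-2617 + 61 e^{18}}{e^{24}}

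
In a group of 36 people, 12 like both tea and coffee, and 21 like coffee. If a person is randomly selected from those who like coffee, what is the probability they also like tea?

P(A ∩ B) = 12/36 = 1/3
P(B) = 21/36 = 7/12
P(A|B) = P(A ∩ B) / P(B) = (1/3) / (7/12) = 4/7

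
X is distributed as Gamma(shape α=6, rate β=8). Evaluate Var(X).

For X ~ Gamma(shape α=6, rate β=8):
Var(X) = \frac{3}{32}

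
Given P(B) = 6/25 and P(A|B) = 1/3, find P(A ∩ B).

By definition, P(A|B) = P(A ∩ B) / P(B)
So P(A ∩ B) = P(A|B) × P(B)
= 1/3 × 6/25
= 2/25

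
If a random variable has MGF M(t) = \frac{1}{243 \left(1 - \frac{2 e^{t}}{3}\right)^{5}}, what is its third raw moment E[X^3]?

To find E[X^3], compute M^(3)(0):
M^(1)(t) = \frac{10 e^{t}}{729 \left(1 - \frac{2 e^{t}}{3}\right)^{6}}
M^(2)(t) = \frac{10 e^{t}}{729 \left(1 - \frac{2 e^{t}}{3}\right)^{6}} + \frac{40 e^{2 t}}{729 \left(1 - \frac{2 e^{t}}{3}\right)^{7}}
M^(3)(t) = \frac{10 e^{t}}{729 \left(1 - \frac{2 e^{t}}{3}\right)^{6}} + \frac{40 e^{2 t}}{243 \left(1 - \frac{2 e^{t}}{3}\right)^{7}} + \frac{560 e^{3 t}}{2187 \left(1 - \frac{2 e^{t}}{3}\right)^{8}}
M^(3)(0) = 2050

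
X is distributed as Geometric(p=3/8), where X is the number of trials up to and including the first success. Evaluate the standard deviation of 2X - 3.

For X ~ Geometric(p=3/8), where X is the number of trials up to and including the first success:
Var(X) = \frac{40}{9}
SD(X) = √(Var(X)) = √(\frac{40}{9}) = \frac{2 \sqrt{10}}{3}
SD(2X - 3) = |2| × SD(X) = 2 × \frac{2 \sqrt{10}}{3} = \frac{4 \sqrt{10}}{3}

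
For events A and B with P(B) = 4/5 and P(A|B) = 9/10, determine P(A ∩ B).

By definition, P(A|B) = P(A ∩ B) / P(B)
So P(A ∩ B) = P(A|B) × P(B)
= 9/10 × 4/5
= 18/25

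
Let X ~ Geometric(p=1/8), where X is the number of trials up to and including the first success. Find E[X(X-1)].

E[X(X-1)] = E[X² - X] = E[X²] - E[X]
E[X] = 8
E[X²] = Var(X) + (E[X])² = 56 + (8)² = 120
E[X(X-1)] = 120 - 8 = 112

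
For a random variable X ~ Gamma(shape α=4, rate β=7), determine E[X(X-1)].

E[X(X-1)] = E[X² - X] = E[X²] - E[X]
E[X] = \frac{4}{7}
E[X²] = Var(X) + (E[X])² = \frac{4}{49} + (\frac{4}{7})² = \frac{20}{49}
E[X(X-1)] = \frac{20}{49} - \frac{4}{7} = - \frac{8}{49}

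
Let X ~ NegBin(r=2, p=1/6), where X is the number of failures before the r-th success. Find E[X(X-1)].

E[X(X-1)] = E[X² - X] = E[X²] - E[X]
E[X] = 10
E[X²] = Var(X) + (E[X])² = 60 + (10)² = 160
E[X(X-1)] = 160 - 10 = 150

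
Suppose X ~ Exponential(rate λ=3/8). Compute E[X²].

Using the identity E[X²] = Var(X) + (E[X])²:
E[X] = \frac{8}{3}
Var(X) = \frac{64}{9}
E[X²] = \frac{64}{9} + (\frac{8}{3})²
= \frac{128}{9}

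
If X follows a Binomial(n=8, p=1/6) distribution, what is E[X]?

For X ~ Binomial(n=8, p=1/6), the expected value is:
E[X] = \frac{4}{3}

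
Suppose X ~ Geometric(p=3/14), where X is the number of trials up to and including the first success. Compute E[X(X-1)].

E[X(X-1)] = E[X² - X] = E[X²] - E[X]
E[X] = \frac{14}{3}
E[X²] = Var(X) + (E[X])² = \frac{154}{9} + (\frac{14}{3})² = \frac{350}{9}
E[X(X-1)] = \frac{350}{9} - \frac{14}{3} = \frac{308}{9}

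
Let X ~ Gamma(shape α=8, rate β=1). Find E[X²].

Using the identity E[X²] = Var(X) + (E[X])²:
E[X] = 8
Var(X) = 8
E[X²] = 8 + (8)²
= 72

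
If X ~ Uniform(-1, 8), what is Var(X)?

For X ~ Uniform(-1, 8):
Var(X) = \frac{27}{4}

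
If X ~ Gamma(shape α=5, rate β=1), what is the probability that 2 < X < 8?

P(2 < X < 8) = ∫_{2}^{8} f(x) dx
where f(x) = \frac{x^{4} e^{- x}}{24}
= \frac{-297 + 7 e^{6}}{e^{8}}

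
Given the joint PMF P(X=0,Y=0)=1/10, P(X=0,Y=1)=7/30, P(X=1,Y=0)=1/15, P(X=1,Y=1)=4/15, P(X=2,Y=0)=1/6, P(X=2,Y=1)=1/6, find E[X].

First find marginal of X:
P(X=0) = 1/3
P(X=1) = 1/3
P(X=2) = 1/3
E[X] = 0 × 1/3 + 1 × 1/3 + 2 × 1/3 = 1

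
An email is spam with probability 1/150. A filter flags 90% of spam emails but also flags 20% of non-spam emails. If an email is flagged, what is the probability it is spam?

Let D = the rare event, + = positive/flagged.
P(D) = 1/150
P(+|D) = 90/100 = 9/10
P(+|D') = 20/100 = 1/5
P(+) = P(+|D)P(D) + P(+|D')P(D')
     = \frac{9}{10} × \frac{1}{150} + \frac{1}{5} × \frac{149}{150}
     = \frac{307}{1500}
P(D|+) = P(+|D)P(D)/P(+) = \frac{9}{307}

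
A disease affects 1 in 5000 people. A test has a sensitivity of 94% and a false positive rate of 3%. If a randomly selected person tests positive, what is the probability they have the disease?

Let D = the rare event, + = positive/flagged.
P(D) = 1/5000
P(+|D) = 94/100 = 47/50
P(+|D') = 3/100
P(+) = P(+|D)P(D) + P(+|D')P(D')
     = \frac{47}{50} × \frac{1}{5000} + \frac{3}{100} × \frac{4999}{5000}
     = \frac{15091}{500000}
P(D|+) = P(+|D)P(D)/P(+) = \frac{94}{15091}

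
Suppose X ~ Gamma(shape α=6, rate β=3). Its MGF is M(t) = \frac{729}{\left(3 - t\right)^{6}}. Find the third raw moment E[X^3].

To find E[X^3], compute M^(3)(0):
M^(1)(t) = \frac{4374}{\left(3 - t\right)^{7}}
M^(2)(t) = \frac{30618}{\left(3 - t\right)^{8}}
M^(3)(t) = \frac{244944}{\left(3 - t\right)^{9}}
M^(3)(0) = \frac{112}{9}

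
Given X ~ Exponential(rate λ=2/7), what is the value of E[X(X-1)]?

E[X(X-1)] = E[X² - X] = E[X²] - E[X]
E[X] = \frac{7}{2}
E[X²] = Var(X) + (E[X])² = \frac{49}{4} + (\frac{7}{2})² = \frac{49}{2}
E[X(X-1)] = \frac{49}{2} - \frac{7}{2} = 21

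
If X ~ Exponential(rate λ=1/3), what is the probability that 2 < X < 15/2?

P(2 < X < 15/2) = ∫_{2}^{15/2} f(x) dx
where f(x) = \frac{e^{- \frac{x}{3}}}{3}
= - \frac{1}{e^{\frac{5}{2}}} + e^{- \frac{2}{3}}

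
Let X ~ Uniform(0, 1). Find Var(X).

For X ~ Uniform(0, 1):
Var(X) = \frac{1}{12}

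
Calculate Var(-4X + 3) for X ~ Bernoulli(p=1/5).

For X ~ Bernoulli(p=1/5):
Var(X) = \frac{4}{25}
Var(-4X + 3) = (-4)² × Var(X) = 16 × \frac{4}{25} = \frac{64}{25}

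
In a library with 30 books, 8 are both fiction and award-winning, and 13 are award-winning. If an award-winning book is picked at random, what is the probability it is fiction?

P(A ∩ B) = 8/30 = 4/15
P(B) = 13/30
P(A|B) = P(A ∩ B) / P(B) = (4/15) / (13/30) = 8/13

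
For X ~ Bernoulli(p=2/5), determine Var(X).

For X ~ Bernoulli(p=2/5):
Var(X) = \frac{6}{25}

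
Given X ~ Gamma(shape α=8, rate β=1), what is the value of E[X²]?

Using the identity E[X²] = Var(X) + (E[X])²:
E[X] = 8
Var(X) = 8
E[X²] = 8 + (8)²
= 72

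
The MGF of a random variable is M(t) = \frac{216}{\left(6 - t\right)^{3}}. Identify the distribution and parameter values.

The MGF M(t) = \frac{216}{\left(6 - t\right)^{3}} is the standard form for the Gamma distribution.
Comparing with the known MGF formula identifies: Gamma(shape α=3, rate β=6)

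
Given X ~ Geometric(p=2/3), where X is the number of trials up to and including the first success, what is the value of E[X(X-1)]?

E[X(X-1)] = E[X² - X] = E[X²] - E[X]
E[X] = \frac{3}{2}
E[X²] = Var(X) + (E[X])² = \frac{3}{4} + (\frac{3}{2})² = 3
E[X(X-1)] = 3 - \frac{3}{2} = \frac{3}{2}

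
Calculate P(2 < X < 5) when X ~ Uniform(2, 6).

P(2 < X < 5) = ∫_{2}^{5} f(x) dx
where f(x) = \frac{1}{4}
= \frac{3}{4}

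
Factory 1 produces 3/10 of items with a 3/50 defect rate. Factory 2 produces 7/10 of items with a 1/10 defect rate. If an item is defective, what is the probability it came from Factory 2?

Using Bayes' theorem:
P(F1) = 3/10, P(D|F1) = 3/50
P(F2) = 7/10, P(D|F2) = 1/10
P(D) = P(D|F1)P(F1) + P(D|F2)P(F2)
     = \frac{11}{125}
P(F2|D) = P(D|F2)P(F2) / P(D)
= \frac{35}{44}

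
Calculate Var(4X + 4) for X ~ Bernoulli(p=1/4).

For X ~ Bernoulli(p=1/4):
Var(X) = \frac{3}{16}
Var(4X + 4) = (4)² × Var(X) = 16 × \frac{3}{16} = 3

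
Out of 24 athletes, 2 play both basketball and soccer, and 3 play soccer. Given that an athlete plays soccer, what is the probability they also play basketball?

P(A ∩ B) = 2/24 = 1/12
P(B) = 3/24 = 1/8
P(A|B) = P(A ∩ B) / P(B) = (1/12) / (1/8) = 2/3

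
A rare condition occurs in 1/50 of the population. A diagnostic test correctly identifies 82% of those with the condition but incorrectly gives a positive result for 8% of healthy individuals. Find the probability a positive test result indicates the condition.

Let D = the rare event, + = positive/flagged.
P(D) = 1/50
P(+|D) = 82/100 = 41/50
P(+|D') = 8/100 = 2/25
P(+) = P(+|D)P(D) + P(+|D')P(D')
     = \frac{41}{50} × \frac{1}{50} + \frac{2}{25} × \frac{49}{50}
     = \frac{237}{2500}
P(D|+) = P(+|D)P(D)/P(+) = \frac{41}{237}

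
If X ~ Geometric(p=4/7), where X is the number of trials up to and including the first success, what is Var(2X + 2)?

For X ~ Geometric(p=4/7), where X is the number of trials up to and including the first success:
Var(X) = \frac{21}{16}
Var(2X + 2) = (2)² × Var(X) = 4 × \frac{21}{16} = \frac{21}{4}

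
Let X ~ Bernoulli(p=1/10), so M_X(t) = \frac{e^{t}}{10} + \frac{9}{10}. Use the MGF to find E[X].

To find E[X], compute M^(1)(0):
M^(1)(t) = \frac{e^{t}}{10}
M^(1)(0) = \frac{1}{10}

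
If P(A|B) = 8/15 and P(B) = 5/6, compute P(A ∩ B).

By definition, P(A|B) = P(A ∩ B) / P(B)
So P(A ∩ B) = P(A|B) × P(B)
= 8/15 × 5/6
= 4/9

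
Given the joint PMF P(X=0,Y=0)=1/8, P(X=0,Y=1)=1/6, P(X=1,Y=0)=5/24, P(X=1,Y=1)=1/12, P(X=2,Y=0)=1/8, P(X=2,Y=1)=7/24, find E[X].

First find marginal of X:
P(X=0) = 7/24
P(X=1) = 7/24
P(X=2) = 5/12
E[X] = 0 × 7/24 + 1 × 7/24 + 2 × 5/12 = 9/8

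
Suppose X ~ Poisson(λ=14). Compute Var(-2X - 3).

For X ~ Poisson(λ=14):
Var(X) = 14
Var(-2X - 3) = (-2)² × Var(X) = 4 × 14 = 56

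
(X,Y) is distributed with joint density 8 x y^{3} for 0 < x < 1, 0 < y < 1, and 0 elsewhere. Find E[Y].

E[Y] = ∫_0^1 ∫_0^1 y × f(x,y) dx dy
= \frac{4}{5}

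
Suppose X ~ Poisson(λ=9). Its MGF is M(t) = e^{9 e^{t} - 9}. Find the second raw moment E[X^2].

To find E[X^2], compute M^(2)(0):
M^(1)(t) = 9 e^{t} e^{9 e^{t} - 9}
M^(2)(t) = 81 e^{2 t} e^{9 e^{t} - 9} + 9 e^{t} e^{9 e^{t} - 9}
M^(2)(0) = 90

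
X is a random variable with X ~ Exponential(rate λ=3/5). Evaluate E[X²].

Using the identity E[X²] = Var(X) + (E[X])²:
E[X] = \frac{5}{3}
Var(X) = \frac{25}{9}
E[X²] = \frac{25}{9} + (\frac{5}{3})²
= \frac{50}{9}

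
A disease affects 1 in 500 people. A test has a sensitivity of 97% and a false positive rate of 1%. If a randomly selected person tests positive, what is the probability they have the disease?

Let D = the rare event, + = positive/flagged.
P(D) = 1/500
P(+|D) = 97/100
P(+|D') = 1/100
P(+) = P(+|D)P(D) + P(+|D')P(D')
     = \frac{97}{100} × \frac{1}{500} + \frac{1}{100} × \frac{499}{500}
     = \frac{149}{12500}
P(D|+) = P(+|D)P(D)/P(+) = \frac{97}{596}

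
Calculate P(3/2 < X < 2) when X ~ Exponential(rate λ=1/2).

P(3/2 < X < 2) = ∫_{3/2}^{2} f(x) dx
where f(x) = \frac{e^{- \frac{x}{2}}}{2}
= - \frac{1}{e} + e^{- \frac{3}{4}}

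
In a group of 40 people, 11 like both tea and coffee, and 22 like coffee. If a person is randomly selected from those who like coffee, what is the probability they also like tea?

P(A ∩ B) = 11/40
P(B) = 22/40 = 11/20
P(A|B) = P(A ∩ B) / P(B) = (11/40) / (11/20) = 1/2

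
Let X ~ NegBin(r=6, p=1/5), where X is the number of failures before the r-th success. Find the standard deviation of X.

For X ~ NegBin(r=6, p=1/5), where X is the number of failures before the r-th success:
Var(X) = 120
SD(X) = √(Var(X)) = √(120) = 2 \sqrt{30}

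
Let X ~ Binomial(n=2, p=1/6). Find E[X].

For X ~ Binomial(n=2, p=1/6), the expected value is:
E[X] = \frac{1}{3}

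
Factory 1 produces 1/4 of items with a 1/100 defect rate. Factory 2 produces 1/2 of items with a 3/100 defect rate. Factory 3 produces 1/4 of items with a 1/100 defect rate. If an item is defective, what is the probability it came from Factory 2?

Using Bayes' theorem:
P(F1) = 1/4, P(D|F1) = 1/100
P(F2) = 1/2, P(D|F2) = 3/100
P(F3) = 1/4, P(D|F3) = 1/100
P(D) = P(D|F1)P(F1) + P(D|F2)P(F2) + P(D|F3)P(F3)
     = \frac{1}{50}
P(F2|D) = P(D|F2)P(F2) / P(D)
= \frac{3}{4}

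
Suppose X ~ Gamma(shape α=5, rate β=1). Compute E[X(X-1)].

E[X(X-1)] = E[X² - X] = E[X²] - E[X]
E[X] = 5
E[X²] = Var(X) + (E[X])² = 5 + (5)² = 30
E[X(X-1)] = 30 - 5 = 25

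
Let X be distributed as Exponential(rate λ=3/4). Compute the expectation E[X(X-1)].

E[X(X-1)] = E[X² - X] = E[X²] - E[X]
E[X] = \frac{4}{3}
E[X²] = Var(X) + (E[X])² = \frac{16}{9} + (\frac{4}{3})² = \frac{32}{9}
E[X(X-1)] = \frac{32}{9} - \frac{4}{3} = \frac{20}{9}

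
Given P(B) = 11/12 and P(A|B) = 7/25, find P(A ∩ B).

By definition, P(A|B) = P(A ∩ B) / P(B)
So P(A ∩ B) = P(A|B) × P(B)
= 7/25 × 11/12
= 77/300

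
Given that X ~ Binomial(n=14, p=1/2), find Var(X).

For X ~ Binomial(n=14, p=1/2):
Var(X) = \frac{7}{2}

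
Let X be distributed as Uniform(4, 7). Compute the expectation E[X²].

Using the identity E[X²] = Var(X) + (E[X])²:
E[X] = \frac{11}{2}
Var(X) = \frac{3}{4}
E[X²] = \frac{3}{4} + (\frac{11}{2})²
= 31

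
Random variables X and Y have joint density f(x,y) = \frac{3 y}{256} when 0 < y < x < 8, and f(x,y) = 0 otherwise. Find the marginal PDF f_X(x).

f_X(x) = ∫_0^x \frac{3 y}{256} dy = \frac{3 x^{2}}{512}
for 0 < x < 8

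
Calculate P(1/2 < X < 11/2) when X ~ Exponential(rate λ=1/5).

P(1/2 < X < 11/2) = ∫_{1/2}^{11/2} f(x) dx
where f(x) = \frac{e^{- \frac{x}{5}}}{5}
= - \frac{1 - e}{e^{\frac{11}{10}}}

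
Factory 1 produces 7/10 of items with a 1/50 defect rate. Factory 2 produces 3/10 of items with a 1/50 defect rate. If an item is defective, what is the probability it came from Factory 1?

Using Bayes' theorem:
P(F1) = 7/10, P(D|F1) = 1/50
P(F2) = 3/10, P(D|F2) = 1/50
P(D) = P(D|F1)P(F1) + P(D|F2)P(F2)
     = \frac{1}{50}
P(F1|D) = P(D|F1)P(F1) / P(D)
= \frac{7}{10}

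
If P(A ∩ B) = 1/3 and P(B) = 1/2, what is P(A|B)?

P(A|B) = P(A ∩ B) / P(B)
= (1/3) / (1/2)
= 2/3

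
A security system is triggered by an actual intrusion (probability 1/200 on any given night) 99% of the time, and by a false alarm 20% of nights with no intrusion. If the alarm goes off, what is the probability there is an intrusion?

Let D = the rare event, + = positive/flagged.
P(D) = 1/200
P(+|D) = 99/100
P(+|D') = 20/100 = 1/5
P(+) = P(+|D)P(D) + P(+|D')P(D')
     = \frac{99}{100} × \frac{1}{200} + \frac{1}{5} × \frac{199}{200}
     = \frac{4079}{20000}
P(D|+) = P(+|D)P(D)/P(+) = \frac{99}{4079}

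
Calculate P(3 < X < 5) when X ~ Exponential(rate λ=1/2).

P(3 < X < 5) = ∫_{3}^{5} f(x) dx
where f(x) = \frac{e^{- \frac{x}{2}}}{2}
= - \frac{1 - e}{e^{\frac{5}{2}}}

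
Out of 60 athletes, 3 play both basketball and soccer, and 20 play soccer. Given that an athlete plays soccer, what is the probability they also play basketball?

P(A ∩ B) = 3/60 = 1/20
P(B) = 20/60 = 1/3
P(A|B) = P(A ∩ B) / P(B) = (1/20) / (1/3) = 3/20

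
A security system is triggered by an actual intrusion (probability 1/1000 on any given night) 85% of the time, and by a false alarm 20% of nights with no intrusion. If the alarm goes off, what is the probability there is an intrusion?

Let D = the rare event, + = positive/flagged.
P(D) = 1/1000
P(+|D) = 85/100 = 17/20
P(+|D') = 20/100 = 1/5
P(+) = P(+|D)P(D) + P(+|D')P(D')
     = \frac{17}{20} × \frac{1}{1000} + \frac{1}{5} × \frac{999}{1000}
     = \frac{4013}{20000}
P(D|+) = P(+|D)P(D)/P(+) = \frac{17}{4013}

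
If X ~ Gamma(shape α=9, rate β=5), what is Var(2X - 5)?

For X ~ Gamma(shape α=9, rate β=5):
Var(X) = \frac{9}{25}
Var(2X - 5) = (2)² × Var(X) = 4 × \frac{9}{25} = \frac{36}{25}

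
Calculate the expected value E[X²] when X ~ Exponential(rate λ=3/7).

Using the identity E[X²] = Var(X) + (E[X])²:
E[X] = \frac{7}{3}
Var(X) = \frac{49}{9}
E[X²] = \frac{49}{9} + (\frac{7}{3})²
= \frac{98}{9}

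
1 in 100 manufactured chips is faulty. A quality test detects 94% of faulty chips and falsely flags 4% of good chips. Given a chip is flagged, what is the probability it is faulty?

Let D = the rare event, + = positive/flagged.
P(D) = 1/100
P(+|D) = 94/100 = 47/50
P(+|D') = 4/100 = 1/25
P(+) = P(+|D)P(D) + P(+|D')P(D')
     = \frac{47}{50} × \frac{1}{100} + \frac{1}{25} × \frac{99}{100}
     = \frac{49}{1000}
P(D|+) = P(+|D)P(D)/P(+) = \frac{47}{245}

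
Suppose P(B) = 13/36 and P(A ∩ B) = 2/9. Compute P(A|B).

P(A|B) = P(A ∩ B) / P(B)
= (2/9) / (13/36)
= 8/13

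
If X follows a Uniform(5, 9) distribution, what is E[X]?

For X ~ Uniform(5, 9), the expected value is:
E[X] = 7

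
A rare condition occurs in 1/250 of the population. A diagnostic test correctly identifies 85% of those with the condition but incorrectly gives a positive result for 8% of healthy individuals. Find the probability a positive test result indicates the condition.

Let D = the rare event, + = positive/flagged.
P(D) = 1/250
P(+|D) = 85/100 = 17/20
P(+|D') = 8/100 = 2/25
P(+) = P(+|D)P(D) + P(+|D')P(D')
     = \frac{17}{20} × \frac{1}{250} + \frac{2}{25} × \frac{249}{250}
     = \frac{2077}{25000}
P(D|+) = P(+|D)P(D)/P(+) = \frac{85}{2077}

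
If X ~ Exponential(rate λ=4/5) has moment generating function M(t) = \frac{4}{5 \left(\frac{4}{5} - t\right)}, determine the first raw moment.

To find E[X], compute M^(1)(0):
M^(1)(t) = \frac{4}{5 \left(\frac{4}{5} - t\right)^{2}}
M^(1)(0) = \frac{5}{4}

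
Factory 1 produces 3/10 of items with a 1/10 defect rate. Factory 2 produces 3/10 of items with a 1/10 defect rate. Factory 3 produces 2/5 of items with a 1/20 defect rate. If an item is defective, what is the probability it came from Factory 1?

Using Bayes' theorem:
P(F1) = 3/10, P(D|F1) = 1/10
P(F2) = 3/10, P(D|F2) = 1/10
P(F3) = 2/5, P(D|F3) = 1/20
P(D) = P(D|F1)P(F1) + P(D|F2)P(F2) + P(D|F3)P(F3)
     = \frac{2}{25}
P(F1|D) = P(D|F1)P(F1) / P(D)
= \frac{3}{8}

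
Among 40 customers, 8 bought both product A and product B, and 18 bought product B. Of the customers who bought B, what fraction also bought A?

P(A ∩ B) = 8/40 = 1/5
P(B) = 18/40 = 9/20
P(A|B) = P(A ∩ B) / P(B) = (1/5) / (9/20) = 4/9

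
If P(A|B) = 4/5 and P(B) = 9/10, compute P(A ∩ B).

By definition, P(A|B) = P(A ∩ B) / P(B)
So P(A ∩ B) = P(A|B) × P(B)
= 4/5 × 9/10
= 18/25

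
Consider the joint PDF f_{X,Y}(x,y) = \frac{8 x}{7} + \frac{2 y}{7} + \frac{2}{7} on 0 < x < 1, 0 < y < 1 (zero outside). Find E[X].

E[X] = ∫_0^1 ∫_0^1 x × f(x,y) dy dx
= ∫_0^1 ∫_0^1 x × (\frac{8 x}{7} + \frac{2 y}{7} + \frac{2}{7}) dy dx
= \frac{25}{42}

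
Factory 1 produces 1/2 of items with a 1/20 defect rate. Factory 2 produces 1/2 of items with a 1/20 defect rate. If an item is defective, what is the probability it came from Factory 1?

Using Bayes' theorem:
P(F1) = 1/2, P(D|F1) = 1/20
P(F2) = 1/2, P(D|F2) = 1/20
P(D) = P(D|F1)P(F1) + P(D|F2)P(F2)
     = \frac{1}{20}
P(F1|D) = P(D|F1)P(F1) / P(D)
= \frac{1}{2}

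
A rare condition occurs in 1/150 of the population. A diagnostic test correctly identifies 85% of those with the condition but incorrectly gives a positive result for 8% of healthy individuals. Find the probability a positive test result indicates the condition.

Let D = the rare event, + = positive/flagged.
P(D) = 1/150
P(+|D) = 85/100 = 17/20
P(+|D') = 8/100 = 2/25
P(+) = P(+|D)P(D) + P(+|D')P(D')
     = \frac{17}{20} × \frac{1}{150} + \frac{2}{25} × \frac{149}{150}
     = \frac{1277}{15000}
P(D|+) = P(+|D)P(D)/P(+) = \frac{85}{1277}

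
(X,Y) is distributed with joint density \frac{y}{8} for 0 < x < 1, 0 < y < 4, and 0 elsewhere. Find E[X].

f_X(x) = ∫_0^4 \frac{y}{8} dy = 1
E[X] = ∫_0^1 x × (1) dx = \frac{1}{2}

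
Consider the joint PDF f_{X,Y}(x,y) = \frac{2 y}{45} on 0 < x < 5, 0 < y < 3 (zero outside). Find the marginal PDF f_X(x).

f_X(x) = ∫_0^3 f(x,y) dy
= ∫_0^3 \frac{2 y}{45} dy
= \frac{1}{5} for 0 < x < 5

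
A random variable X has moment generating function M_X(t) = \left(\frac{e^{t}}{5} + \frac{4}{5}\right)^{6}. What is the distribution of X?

The MGF M(t) = \left(\frac{e^{t}}{5} + \frac{4}{5}\right)^{6} is the standard form for the Binomial distribution.
Comparing with the known MGF formula identifies: Binomial(n=6, p=1/5)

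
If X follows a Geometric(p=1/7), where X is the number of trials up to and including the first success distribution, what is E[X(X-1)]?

E[X(X-1)] = E[X² - X] = E[X²] - E[X]
E[X] = 7
E[X²] = Var(X) + (E[X])² = 42 + (7)² = 91
E[X(X-1)] = 91 - 7 = 84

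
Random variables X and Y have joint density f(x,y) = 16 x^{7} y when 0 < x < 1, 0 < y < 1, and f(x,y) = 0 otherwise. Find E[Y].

E[Y] = ∫_0^1 ∫_0^1 y × f(x,y) dx dy
= \frac{2}{3}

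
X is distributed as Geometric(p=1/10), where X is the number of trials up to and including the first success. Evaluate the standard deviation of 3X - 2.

For X ~ Geometric(p=1/10), where X is the number of trials up to and including the first success:
Var(X) = 90
SD(X) = √(Var(X)) = √(90) = 3 \sqrt{10}
SD(3X - 2) = |3| × SD(X) = 3 × 3 \sqrt{10} = 9 \sqrt{10}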